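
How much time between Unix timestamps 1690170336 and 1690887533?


717197 seconds (199.2 hours / 8.30 days)

Difference = 1690887533 - 1690170336 = 717197 seconds
In hours: 717197 / 3600 ≈ 199.2
In days: 717197 / 86400 ≈ 8.30


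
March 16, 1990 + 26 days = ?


April 11, 1990

Start: March 16, 1990
Add 26 days
March 16 → April 1: 31 - 16 + 1 = 16 days (26 - 16 = 10 left)
April 1 + 10 = April 11, 1990


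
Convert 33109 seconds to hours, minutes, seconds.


9h 11m 49s

Hours: 33109 ÷ 3600 = 9 remainder 709
Minutes: 709 ÷ 60 = 11 remainder 49
Seconds: 49


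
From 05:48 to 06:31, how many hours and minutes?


0h 43m

End time in minutes: 6×60 + 31 = 391
Start time in minutes: 5×60 + 48 = 348
Difference = 391 - 348 = 43 minutes
= 0 hours 43 minutes


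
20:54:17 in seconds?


75257 seconds

Hours: 20 × 3600 = 72000
Minutes: 54 × 60 = 3240
Seconds: 17
Total = 72000 + 3240 + 17 = 75257


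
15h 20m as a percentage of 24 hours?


Total minutes: 15×60 + 20 = 920
Day = 24×60 = 1440 minutes
Fraction = 920/1440 ≈ 0.6389
As a percentage: 920/1440 × 100 ≈ 63.89%

0.6389 (63.89%)


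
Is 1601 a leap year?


No

Rules: divisible by 4 AND (not by 100 OR by 400)
1601 ÷ 4 = 400 remainder 1 → not divisible by 4
Not divisible by 4 → not a leap year


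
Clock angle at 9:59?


54.5°

Hour hand = 9×30 + 59×0.5 = 299.5°
Minute hand = 59×6 = 354°
Difference = |299.5 - 354| = 54.5°


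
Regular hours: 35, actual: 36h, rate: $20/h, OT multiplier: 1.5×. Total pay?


Regular: 35h × $20 = $700.00
Overtime: 36 - 35 = 1h
OT pay: 1h × $20 × 1.5 = $30.00
Total = $700.00 + $30.00 = $730.00

$730.00


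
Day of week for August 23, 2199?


Zeller's congruence:
q=23, m=8, k=99, j=21
h = (23 + ⌊13×9/5⌋ + 99 + ⌊99/4⌋ + ⌊21/4⌋ - 2×21) mod 7
= (23 + 23 + 99 + 24 + 5 - 42) mod 7
= 132 mod 7 = 6
h=6 → Friday

Friday


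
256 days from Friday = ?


Start: Friday (index 4)
(4 + 256) mod 7
= 260 mod 7
= 1
Index 1 → Tuesday

Tuesday


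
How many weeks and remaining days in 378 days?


54 weeks 0 days

Weeks: 378 ÷ 7 = 54 remainder 0


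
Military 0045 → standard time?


12:45 AM

Hour: 0
0 → 12 AM (midnight)


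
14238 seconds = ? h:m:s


Hours: 14238 ÷ 3600 = 3 remainder 3438
Minutes: 3438 ÷ 60 = 57 remainder 18
Seconds: 18

3h 57m 18s


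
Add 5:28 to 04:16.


Start: 256 minutes from midnight
Add: 328 minutes
Total: 584 minutes
Hours: 584 ÷ 60 = 9 remainder 44

09:44


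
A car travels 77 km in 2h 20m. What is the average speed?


Distance: 77 km
Time: 2h 20m = 140 min = 140/60 = 7/3 hours
Speed = 77 ÷ (7/3) = 77 × 3 / 7 = 231/7 = 33.0 km/h

33.0 km/h


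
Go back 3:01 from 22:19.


19:18

Start: 1339 minutes from midnight
Subtract: 181 minutes
Remaining: 1339 - 181 = 1158
Hours: 19, Minutes: 18


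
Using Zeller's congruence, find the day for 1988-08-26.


Zeller's congruence:
q=26, m=8, k=88, j=19
h = (26 + ⌊13×9/5⌋ + 88 + ⌊88/4⌋ + ⌊19/4⌋ - 2×19) mod 7
= (26 + 23 + 88 + 22 + 4 - 38) mod 7
= 125 mod 7 = 6
h=6 → Friday

Friday


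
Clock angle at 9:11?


Hour hand = 9×30 + 11×0.5 = 275.5°
Minute hand = 11×6 = 66°
Difference = |275.5 - 66| = 209.5°
Since > 180°: 360 - 209.5 = 150.5°

150.5°


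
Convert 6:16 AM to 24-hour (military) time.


06:16

Input: 6:16 AM
AM hour stays: 6


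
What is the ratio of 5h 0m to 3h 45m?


Duration 1: 300 minutes
Duration 2: 225 minutes
Ratio = 300:225
GCD = 75
Simplified = 4:3
As a decimal: 4/3 ≈ 1.33

4:3 (1.33)


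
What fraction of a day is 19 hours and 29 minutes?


0.8118 (81.18%)

Total minutes: 19×60 + 29 = 1169
Day = 24×60 = 1440 minutes
Fraction = 1169/1440 ≈ 0.8118
As a percentage: 1169/1440 × 100 ≈ 81.18%


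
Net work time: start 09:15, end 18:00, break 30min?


8h 15m (495 minutes)

Total time = (18×60+0) - (9×60+15)
= 1080 - 555 = 525 min
Minus break: 525 - 30 = 495 min
= 8h 15m


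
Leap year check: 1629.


No

Rules: divisible by 4 AND (not by 100 OR by 400)
1629 ÷ 4 = 407 remainder 1 → not divisible by 4
Not divisible by 4 → not a leap year


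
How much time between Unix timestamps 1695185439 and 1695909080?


723641 seconds (201.0 hours / 8.38 days)

Difference = 1695909080 - 1695185439 = 723641 seconds
In hours: 723641 / 3600 ≈ 201.0
In days: 723641 / 86400 ≈ 8.38


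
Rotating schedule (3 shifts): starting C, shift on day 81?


Shift B

Shifts: A, B, C
Start: C (index 2)
Day 81: (2 + 81 - 1) mod 3
= 82 mod 3
= 1
Index 1 → shift B


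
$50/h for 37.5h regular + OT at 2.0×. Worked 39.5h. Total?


$2075.00

Regular: 37.5h × $50 = $1875.00
Overtime: 39.5 - 37.5 = 2.0h
OT pay: 2.0h × $50 × 2.0 = $200.00
Total = $1875.00 + $200.00 = $2075.00


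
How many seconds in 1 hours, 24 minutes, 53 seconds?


5093 seconds

Hours: 1 × 3600 = 3600
Minutes: 24 × 60 = 1440
Seconds: 53
Total = 3600 + 1440 + 53 = 5093


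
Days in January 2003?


Month: January (month 1)
January has 31 days

31 days


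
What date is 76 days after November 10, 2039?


Start: November 10, 2039
Add 76 days
November 10 → December 1: 30 - 10 + 1 = 21 days (76 - 21 = 55 left)
December 1 → January 1: 31 - 1 + 1 = 31 days (55 - 31 = 24 left)
January 1 + 24 = January 25, 2040

January 25, 2040


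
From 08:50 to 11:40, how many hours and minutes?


2h 50m

End time in minutes: 11×60 + 40 = 700
Start time in minutes: 8×60 + 50 = 530
Difference = 700 - 530 = 170 minutes
= 2 hours 50 minutes


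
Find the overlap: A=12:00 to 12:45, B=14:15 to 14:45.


0 minutes

Meeting A: 720-765 (in minutes from midnight)
Meeting B: 855-885
Overlap start = max(720, 855) = 855
Overlap end = min(765, 885) = 765
Overlap = max(0, 765 - 855) = 0 min


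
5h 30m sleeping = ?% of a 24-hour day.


22.9%

Time: 330 minutes
Day: 1440 minutes
Percentage = (330/1440) × 100 ≈ 22.9%


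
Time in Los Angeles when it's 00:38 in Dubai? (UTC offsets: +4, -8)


Time difference = UTC-8 - UTC+4 = -12 hours
New hour = (0 -12) mod 24
= -12 mod 24 = 12
Minutes unchanged → 12:38; -12 < 0 → previous day

12:38 (previous day)


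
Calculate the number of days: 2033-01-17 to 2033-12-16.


333 days

From January 17, 2033 to December 16, 2033
Rest of January 2033: 31 - 17 = 14
Full months: February 2033 28, March 31, April 30, May 31, June 30, July 31, August 31, September 30, October 31, November 30
Days into December 2033: 16
Total = 14 + 28 + 31 + 30 + 31 + 30 + 31 + 31 + 30 + 31 + 30 + 16 = 333 days


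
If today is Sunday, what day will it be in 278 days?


Start: Sunday (index 6)
(6 + 278) mod 7
= 284 mod 7
= 4
Index 4 → Friday

Friday


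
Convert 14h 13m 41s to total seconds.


51221 seconds

Hours: 14 × 3600 = 50400
Minutes: 13 × 60 = 780
Seconds: 41
Total = 50400 + 780 + 41 = 51221


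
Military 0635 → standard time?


6:35 AM

Hour: 6
6 < 12 → AM


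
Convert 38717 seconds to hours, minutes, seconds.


10h 45m 17s

Hours: 38717 ÷ 3600 = 10 remainder 2717
Minutes: 2717 ÷ 60 = 45 remainder 17
Seconds: 17


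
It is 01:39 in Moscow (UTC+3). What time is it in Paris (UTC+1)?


Time difference = UTC+1 - UTC+3 = -2 hours
New hour = (1 -2) mod 24
= -1 mod 24 = 23
Minutes unchanged → 23:39; -1 < 0 → previous day

23:39 (previous day)


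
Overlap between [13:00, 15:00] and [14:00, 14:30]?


30 minutes

Meeting A: 780-900 (in minutes from midnight)
Meeting B: 840-870
Overlap start = max(780, 840) = 840
Overlap end = min(900, 870) = 870
Overlap = max(0, 870 - 840) = 30 min


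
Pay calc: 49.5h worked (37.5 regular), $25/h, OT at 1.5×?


Regular: 37.5h × $25 = $937.50
Overtime: 49.5 - 37.5 = 12.0h
OT pay: 12.0h × $25 × 1.5 = $450.00
Total = $937.50 + $450.00 = $1387.50

$1387.50


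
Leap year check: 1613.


No

Rules: divisible by 4 AND (not by 100 OR by 400)
1613 ÷ 4 = 403 remainder 1 → not divisible by 4
Not divisible by 4 → not a leap year


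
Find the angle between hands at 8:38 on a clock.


Hour hand = 8×30 + 38×0.5 = 259.0°
Minute hand = 38×6 = 228°
Difference = |259.0 - 228| = 31.0°

31.0°


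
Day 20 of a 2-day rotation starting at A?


Shifts: A, B
Start: A (index 0)
Day 20: (0 + 20 - 1) mod 2
= 19 mod 2
= 1
Index 1 → shift B

Shift B


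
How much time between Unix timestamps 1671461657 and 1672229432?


767775 seconds (213.3 hours / 8.89 days)

Difference = 1672229432 - 1671461657 = 767775 seconds
In hours: 767775 / 3600 ≈ 213.3
In days: 767775 / 86400 ≈ 8.89


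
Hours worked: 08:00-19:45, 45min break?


11h 0m (660 minutes)

Total time = (19×60+45) - (8×60+0)
= 1185 - 480 = 705 min
Minus break: 705 - 45 = 660 min
= 11h 0m


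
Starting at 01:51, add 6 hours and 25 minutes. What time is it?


Start: 111 minutes from midnight
Add: 385 minutes
Total: 496 minutes
Hours: 496 ÷ 60 = 8 remainder 16

08:16


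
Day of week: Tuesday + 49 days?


Tuesday

Start: Tuesday (index 1)
(1 + 49) mod 7
= 50 mod 7
= 1
Index 1 → Tuesday


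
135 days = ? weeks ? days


19 weeks 2 days

Weeks: 135 ÷ 7 = 19 remainder 2


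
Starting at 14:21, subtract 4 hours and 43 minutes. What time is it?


Start: 861 minutes from midnight
Subtract: 283 minutes
Remaining: 861 - 283 = 578
Hours: 9, Minutes: 38

09:38


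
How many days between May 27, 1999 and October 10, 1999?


From May 27, 1999 to October 10, 1999
Rest of May 1999: 31 - 27 = 4
Full months: June 30, July 31, August 31, September 30
Days into October 1999: 10
Total = 4 + 30 + 31 + 31 + 30 + 10 = 136 days

136 days


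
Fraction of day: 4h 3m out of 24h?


0.1688 (16.88%)

Total minutes: 4×60 + 3 = 243
Day = 24×60 = 1440 minutes
Fraction = 243/1440 ≈ 0.1688
As a percentage: 243/1440 × 100 ≈ 16.88%


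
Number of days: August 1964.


Month: August (month 8)
August has 31 days

31 days


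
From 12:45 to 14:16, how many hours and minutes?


1h 31m

End time in minutes: 14×60 + 16 = 856
Start time in minutes: 12×60 + 45 = 765
Difference = 856 - 765 = 91 minutes
= 1 hours 31 minutes


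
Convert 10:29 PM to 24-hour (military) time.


Input: 10:29 PM
PM: 10 + 12 = 22

22:29


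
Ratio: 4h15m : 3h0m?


17:12 (1.42)

Duration 1: 255 minutes
Duration 2: 180 minutes
Ratio = 255:180
GCD = 15
Simplified = 17:12
As a decimal: 17/12 ≈ 1.42


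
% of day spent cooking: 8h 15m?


Time: 495 minutes
Day: 1440 minutes
Percentage = (495/1440) × 100 ≈ 34.4%

34.4%


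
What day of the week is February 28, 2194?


Zeller's congruence:
q=28, m=14, k=93, j=21
h = (28 + ⌊13×15/5⌋ + 93 + ⌊93/4⌋ + ⌊21/4⌋ - 2×21) mod 7
= (28 + 39 + 93 + 23 + 5 - 42) mod 7
= 146 mod 7 = 6
h=6 → Friday

Friday


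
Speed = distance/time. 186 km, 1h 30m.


124.0 km/h

Distance: 186 km
Time: 1h 30m = 90 min = 90/60 = 3/2 hours
Speed = 186 ÷ (3/2) = 186 × 2 / 3 = 372/3 = 124.0 km/h


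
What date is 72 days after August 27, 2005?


Start: August 27, 2005
Add 72 days
August 27 → September 1: 31 - 27 + 1 = 5 days (72 - 5 = 67 left)
September 1 → October 1: 30 - 1 + 1 = 30 days (67 - 30 = 37 left)
October 1 → November 1: 31 - 1 + 1 = 31 days (37 - 31 = 6 left)
November 1 + 6 = November 7, 2005

November 7, 2005


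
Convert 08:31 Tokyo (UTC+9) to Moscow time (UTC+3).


Time difference = UTC+3 - UTC+9 = -6 hours
New hour = (8 -6) mod 24
= 2 mod 24 = 2
Minutes unchanged → 02:31

02:31


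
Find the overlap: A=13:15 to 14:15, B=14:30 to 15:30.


Meeting A: 795-855 (in minutes from midnight)
Meeting B: 870-930
Overlap start = max(795, 870) = 870
Overlap end = min(855, 930) = 855
Overlap = max(0, 855 - 870) = 0 min

0 minutes


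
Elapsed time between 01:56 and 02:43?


End time in minutes: 2×60 + 43 = 163
Start time in minutes: 1×60 + 56 = 116
Difference = 163 - 116 = 47 minutes
= 0 hours 47 minutes

0h 47m


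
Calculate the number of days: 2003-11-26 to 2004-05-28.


From November 26, 2003 to May 28, 2004
Rest of November 2003: 30 - 26 = 4
Full months: December 31, January 31, February 2004 29, March 31, April 30
Days into May 2004: 28
Total = 4 + 31 + 31 + 29 + 31 + 30 + 28 = 184 days

184 days


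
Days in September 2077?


Month: September (month 9)
September has 30 days

30 days


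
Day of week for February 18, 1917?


Sunday

Zeller's congruence:
q=18, m=14, k=16, j=19
h = (18 + ⌊13×15/5⌋ + 16 + ⌊16/4⌋ + ⌊19/4⌋ - 2×19) mod 7
= (18 + 39 + 16 + 4 + 4 - 38) mod 7
= 43 mod 7 = 1
h=1 → Sunday


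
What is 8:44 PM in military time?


Input: 8:44 PM
PM: 8 + 12 = 20

20:44


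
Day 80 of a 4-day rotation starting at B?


Shifts: A, B, C, D
Start: B (index 1)
Day 80: (1 + 80 - 1) mod 4
= 80 mod 4
= 0
Index 0 → shift A

Shift A


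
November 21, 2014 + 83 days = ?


February 12, 2015

Start: November 21, 2014
Add 83 days
November 21 → December 1: 30 - 21 + 1 = 10 days (83 - 10 = 73 left)
December 1 → January 1: 31 - 1 + 1 = 31 days (73 - 31 = 42 left)
January 1 → February 1: 31 - 1 + 1 = 31 days (42 - 31 = 11 left)
February 1 + 11 = February 12, 2015


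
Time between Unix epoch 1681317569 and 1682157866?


840297 seconds (233.4 hours / 9.73 days)

Difference = 1682157866 - 1681317569 = 840297 seconds
In hours: 840297 / 3600 ≈ 233.4
In days: 840297 / 86400 ≈ 9.73


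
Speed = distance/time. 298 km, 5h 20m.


Distance: 298 km
Time: 5h 20m = 320 min = 320/60 = 16/3 hours
Speed = 298 ÷ (16/3) = 298 × 3 / 16 = 894/16 ≈ 55.9 km/h

55.9 km/h


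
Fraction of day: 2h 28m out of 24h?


0.1028 (10.28%)

Total minutes: 2×60 + 28 = 148
Day = 24×60 = 1440 minutes
Fraction = 148/1440 ≈ 0.1028
As a percentage: 148/1440 × 100 ≈ 10.28%


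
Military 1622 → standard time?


4:22 PM

Hour: 16
16 - 12 = 4 → PM


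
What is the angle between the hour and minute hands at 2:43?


176.5°

Hour hand = 2×30 + 43×0.5 = 81.5°
Minute hand = 43×6 = 258°
Difference = |81.5 - 258| = 176.5°


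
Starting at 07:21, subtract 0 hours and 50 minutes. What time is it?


06:31

Start: 441 minutes from midnight
Subtract: 50 minutes
Remaining: 441 - 50 = 391
Hours: 6, Minutes: 31


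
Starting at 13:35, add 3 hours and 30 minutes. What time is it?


Start: 815 minutes from midnight
Add: 210 minutes
Total: 1025 minutes
Hours: 1025 ÷ 60 = 17 remainder 5

17:05


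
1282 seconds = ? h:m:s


0h 21m 22s

Hours: 1282 ÷ 3600 = 0 remainder 1282
Minutes: 1282 ÷ 60 = 21 remainder 22
Seconds: 22


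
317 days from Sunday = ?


Tuesday

Start: Sunday (index 6)
(6 + 317) mod 7
= 323 mod 7
= 1
Index 1 → Tuesday


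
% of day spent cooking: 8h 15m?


34.4%

Time: 495 minutes
Day: 1440 minutes
Percentage = (495/1440) × 100 ≈ 34.4%


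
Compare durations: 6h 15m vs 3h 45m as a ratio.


5:3 (1.67)

Duration 1: 375 minutes
Duration 2: 225 minutes
Ratio = 375:225
GCD = 75
Simplified = 5:3
As a decimal: 5/3 ≈ 1.67


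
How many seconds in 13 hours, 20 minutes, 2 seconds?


48002 seconds

Hours: 13 × 3600 = 46800
Minutes: 20 × 60 = 1200
Seconds: 2
Total = 46800 + 1200 + 2 = 48002


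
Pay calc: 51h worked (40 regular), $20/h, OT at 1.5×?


$1130.00

Regular: 40h × $20 = $800.00
Overtime: 51 - 40 = 11h
OT pay: 11h × $20 × 1.5 = $330.00
Total = $800.00 + $330.00 = $1130.00


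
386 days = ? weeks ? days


55 weeks 1 days

Weeks: 386 ÷ 7 = 55 remainder 1


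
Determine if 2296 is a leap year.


Rules: divisible by 4 AND (not by 100 OR by 400)
2296 ÷ 4 = 574 exactly → divisible by 4
2296 ÷ 100 = 22 remainder 96 → not divisible by 100
Divisible by 4 but not by 100 → leap year

Yes


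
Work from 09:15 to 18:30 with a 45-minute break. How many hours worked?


8h 30m (510 minutes)

Total time = (18×60+30) - (9×60+15)
= 1110 - 555 = 555 min
Minus break: 555 - 45 = 510 min
= 8h 30m


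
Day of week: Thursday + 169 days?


Friday

Start: Thursday (index 3)
(3 + 169) mod 7
= 172 mod 7
= 4
Index 4 → Friday


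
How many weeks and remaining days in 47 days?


6 weeks 5 days

Weeks: 47 ÷ 7 = 6 remainder 5


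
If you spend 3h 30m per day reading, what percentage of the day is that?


Time: 210 minutes
Day: 1440 minutes
Percentage = (210/1440) × 100 ≈ 14.6%

14.6%


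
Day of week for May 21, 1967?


Zeller's congruence:
q=21, m=5, k=67, j=19
h = (21 + ⌊13×6/5⌋ + 67 + ⌊67/4⌋ + ⌊19/4⌋ - 2×19) mod 7
= (21 + 15 + 67 + 16 + 4 - 38) mod 7
= 85 mod 7 = 1
h=1 → Sunday

Sunday


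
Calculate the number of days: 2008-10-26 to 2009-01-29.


From October 26, 2008 to January 29, 2009
Rest of October 2008: 31 - 26 = 5
Full months: November 30, December 31
Days into January 2009: 29
Total = 5 + 30 + 31 + 29 = 95 days

95 days


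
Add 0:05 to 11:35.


Start: 695 minutes from midnight
Add: 5 minutes
Total: 700 minutes
Hours: 700 ÷ 60 = 11 remainder 40

11:40


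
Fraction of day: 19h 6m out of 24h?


0.7958 (79.58%)

Total minutes: 19×60 + 6 = 1146
Day = 24×60 = 1440 minutes
Fraction = 1146/1440 ≈ 0.7958
As a percentage: 1146/1440 × 100 ≈ 79.58%


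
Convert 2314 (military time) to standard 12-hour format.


11:14 PM

Hour: 23
23 - 12 = 11 → PM


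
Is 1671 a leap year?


No

Rules: divisible by 4 AND (not by 100 OR by 400)
1671 ÷ 4 = 417 remainder 3 → not divisible by 4
Not divisible by 4 → not a leap year


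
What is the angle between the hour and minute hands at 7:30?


Hour hand = 7×30 + 30×0.5 = 225.0°
Minute hand = 30×6 = 180°
Difference = |225.0 - 180| = 45.0°

45.0°


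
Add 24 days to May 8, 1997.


Start: May 8, 1997
Add 24 days
May 8 → June 1: 31 - 8 + 1 = 24 days (24 - 24 = 0 left)
Land exactly on June 1, 1997

June 1, 1997


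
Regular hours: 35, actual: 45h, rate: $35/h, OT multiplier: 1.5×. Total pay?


$1750.00

Regular: 35h × $35 = $1225.00
Overtime: 45 - 35 = 10h
OT pay: 10h × $35 × 1.5 = $525.00
Total = $1225.00 + $525.00 = $1750.00


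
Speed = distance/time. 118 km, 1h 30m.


78.7 km/h

Distance: 118 km
Time: 1h 30m = 90 min = 90/60 = 3/2 hours
Speed = 118 ÷ (3/2) = 118 × 2 / 3 = 236/3 ≈ 78.7 km/h


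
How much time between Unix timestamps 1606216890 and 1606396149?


Difference = 1606396149 - 1606216890 = 179259 seconds
In hours: 179259 / 3600 ≈ 49.8
In days: 179259 / 86400 ≈ 2.07

179259 seconds (49.8 hours / 2.07 days)


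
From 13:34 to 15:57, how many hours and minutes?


End time in minutes: 15×60 + 57 = 957
Start time in minutes: 13×60 + 34 = 814
Difference = 957 - 814 = 143 minutes
= 2 hours 23 minutes

2h 23m


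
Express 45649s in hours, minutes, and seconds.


Hours: 45649 ÷ 3600 = 12 remainder 2449
Minutes: 2449 ÷ 60 = 40 remainder 49
Seconds: 49

12h 40m 49s


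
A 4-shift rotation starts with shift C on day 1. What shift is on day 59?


Shifts: A, B, C, D
Start: C (index 2)
Day 59: (2 + 59 - 1) mod 4
= 60 mod 4
= 0
Index 0 → shift A

Shift A


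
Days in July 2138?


31 days

Month: July (month 7)
July has 31 days


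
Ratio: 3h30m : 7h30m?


Duration 1: 210 minutes
Duration 2: 450 minutes
Ratio = 210:450
GCD = 30
Simplified = 7:15
As a decimal: 7/15 ≈ 0.47

7:15 (0.47)


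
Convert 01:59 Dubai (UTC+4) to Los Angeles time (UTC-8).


Time difference = UTC-8 - UTC+4 = -12 hours
New hour = (1 -12) mod 24
= -11 mod 24 = 13
Minutes unchanged → 13:59; -11 < 0 → previous day

13:59 (previous day)


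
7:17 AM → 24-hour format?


Input: 7:17 AM
AM hour stays: 7

07:17


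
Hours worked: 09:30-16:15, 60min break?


5h 45m (345 minutes)

Total time = (16×60+15) - (9×60+30)
= 975 - 570 = 405 min
Minus break: 405 - 60 = 345 min
= 5h 45m


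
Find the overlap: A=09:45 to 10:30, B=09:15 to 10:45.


45 minutes

Meeting A: 585-630 (in minutes from midnight)
Meeting B: 555-645
Overlap start = max(585, 555) = 585
Overlap end = min(630, 645) = 630
Overlap = max(0, 630 - 585) = 45 min


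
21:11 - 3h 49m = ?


Start: 1271 minutes from midnight
Subtract: 229 minutes
Remaining: 1271 - 229 = 1042
Hours: 17, Minutes: 22

17:22


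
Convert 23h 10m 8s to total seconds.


83408 seconds

Hours: 23 × 3600 = 82800
Minutes: 10 × 60 = 600
Seconds: 8
Total = 82800 + 600 + 8 = 83408


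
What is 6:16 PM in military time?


18:16

Input: 6:16 PM
PM: 6 + 12 = 18


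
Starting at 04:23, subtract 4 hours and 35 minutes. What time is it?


Start: 263 minutes from midnight
Subtract: 275 minutes
Remaining: 263 - 275 = -12
Negative → add 24×60 = 1428
Hours: 23, Minutes: 48

23:48


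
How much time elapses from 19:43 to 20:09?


End time in minutes: 20×60 + 9 = 1209
Start time in minutes: 19×60 + 43 = 1183
Difference = 1209 - 1183 = 26 minutes
= 0 hours 26 minutes

0h 26m


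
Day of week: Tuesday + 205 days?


Thursday

Start: Tuesday (index 1)
(1 + 205) mod 7
= 206 mod 7
= 3
Index 3 → Thursday


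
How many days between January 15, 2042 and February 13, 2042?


From January 15, 2042 to February 13, 2042
Rest of January 2042: 31 - 15 = 16
Days into February 2042: 13
Total = 16 + 13 = 29 days

29 days


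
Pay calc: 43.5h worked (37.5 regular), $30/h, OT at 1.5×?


$1395.00

Regular: 37.5h × $30 = $1125.00
Overtime: 43.5 - 37.5 = 6.0h
OT pay: 6.0h × $30 × 1.5 = $270.00
Total = $1125.00 + $270.00 = $1395.00


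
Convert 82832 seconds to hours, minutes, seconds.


Hours: 82832 ÷ 3600 = 23 remainder 32
Minutes: 32 ÷ 60 = 0 remainder 32
Seconds: 32

23h 0m 32s


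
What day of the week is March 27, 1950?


Monday

Zeller's congruence:
q=27, m=3, k=50, j=19
h = (27 + ⌊13×4/5⌋ + 50 + ⌊50/4⌋ + ⌊19/4⌋ - 2×19) mod 7
= (27 + 10 + 50 + 12 + 4 - 38) mod 7
= 65 mod 7 = 2
h=2 → Monday


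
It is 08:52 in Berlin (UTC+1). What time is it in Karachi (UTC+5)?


12:52

Time difference = UTC+5 - UTC+1 = +4 hours
New hour = (8 + 4) mod 24
= 12 mod 24 = 12
Minutes unchanged → 12:52


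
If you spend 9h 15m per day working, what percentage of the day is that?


Time: 555 minutes
Day: 1440 minutes
Percentage = (555/1440) × 100 ≈ 38.5%

38.5%


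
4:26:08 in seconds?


Hours: 4 × 3600 = 14400
Minutes: 26 × 60 = 1560
Seconds: 8
Total = 14400 + 1560 + 8 = 15968

15968 seconds


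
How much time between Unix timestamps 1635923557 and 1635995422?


71865 seconds (20.0 hours / 0.83 days)

Difference = 1635995422 - 1635923557 = 71865 seconds
In hours: 71865 / 3600 ≈ 20.0
In days: 71865 / 86400 ≈ 0.83


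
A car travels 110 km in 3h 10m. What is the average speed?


Distance: 110 km
Time: 3h 10m = 190 min = 190/60 = 19/6 hours
Speed = 110 ÷ (19/6) = 110 × 6 / 19 = 660/19 ≈ 34.7 km/h

34.7 km/h


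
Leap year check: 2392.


Rules: divisible by 4 AND (not by 100 OR by 400)
2392 ÷ 4 = 598 exactly → divisible by 4
2392 ÷ 100 = 23 remainder 92 → not divisible by 100
Divisible by 4 but not by 100 → leap year

Yes


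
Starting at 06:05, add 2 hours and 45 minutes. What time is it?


Start: 365 minutes from midnight
Add: 165 minutes
Total: 530 minutes
Hours: 530 ÷ 60 = 8 remainder 50

08:50


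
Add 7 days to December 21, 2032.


December 28, 2032

Start: December 21, 2032
Add 7 days
December 21 + 7 = December 28, 2032


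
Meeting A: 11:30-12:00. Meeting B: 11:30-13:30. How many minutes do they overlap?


30 minutes

Meeting A: 690-720 (in minutes from midnight)
Meeting B: 690-810
Overlap start = max(690, 690) = 690
Overlap end = min(720, 810) = 720
Overlap = max(0, 720 - 690) = 30 min


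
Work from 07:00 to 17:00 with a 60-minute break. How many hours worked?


9h 0m (540 minutes)

Total time = (17×60+0) - (7×60+0)
= 1020 - 420 = 600 min
Minus break: 600 - 60 = 540 min
= 9h 0m


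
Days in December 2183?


31 days

Month: December (month 12)
December has 31 days


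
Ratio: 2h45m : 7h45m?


11:31 (0.35)

Duration 1: 165 minutes
Duration 2: 465 minutes
Ratio = 165:465
GCD = 15
Simplified = 11:31
As a decimal: 11/31 ≈ 0.35


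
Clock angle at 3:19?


Hour hand = 3×30 + 19×0.5 = 99.5°
Minute hand = 19×6 = 114°
Difference = |99.5 - 114| = 14.5°

14.5°


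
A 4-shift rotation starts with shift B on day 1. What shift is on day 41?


Shift B

Shifts: A, B, C, D
Start: B (index 1)
Day 41: (1 + 41 - 1) mod 4
= 41 mod 4
= 1
Index 1 → shift B


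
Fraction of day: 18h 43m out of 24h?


0.7799 (77.99%)

Total minutes: 18×60 + 43 = 1123
Day = 24×60 = 1440 minutes
Fraction = 1123/1440 ≈ 0.7799
As a percentage: 1123/1440 × 100 ≈ 77.99%


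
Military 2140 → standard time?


Hour: 21
21 - 12 = 9 → PM

9:40 PM


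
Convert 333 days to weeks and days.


47 weeks 4 days

Weeks: 333 ÷ 7 = 47 remainder 4


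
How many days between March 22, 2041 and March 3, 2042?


From March 22, 2041 to March 3, 2042
Rest of March 2041: 31 - 22 = 9
Full months: April 30, May 31, June 30, July 31, August 31, September 30, October 31, November 30, December 31, January 31, February 2042 28
Days into March 2042: 3
Total = 9 + 30 + 31 + 30 + 31 + 31 + 30 + 31 + 30 + 31 + 31 + 28 + 3 = 346 days

346 days


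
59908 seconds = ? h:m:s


16h 38m 28s

Hours: 59908 ÷ 3600 = 16 remainder 2308
Minutes: 2308 ÷ 60 = 38 remainder 28
Seconds: 28


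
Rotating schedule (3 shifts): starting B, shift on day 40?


Shifts: A, B, C
Start: B (index 1)
Day 40: (1 + 40 - 1) mod 3
= 40 mod 3
= 1
Index 1 → shift B

Shift B


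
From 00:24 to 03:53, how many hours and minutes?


3h 29m

End time in minutes: 3×60 + 53 = 233
Start time in minutes: 0×60 + 24 = 24
Difference = 233 - 24 = 209 minutes
= 3 hours 29 minutes


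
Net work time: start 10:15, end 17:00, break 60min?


Total time = (17×60+0) - (10×60+15)
= 1020 - 615 = 405 min
Minus break: 405 - 60 = 345 min
= 5h 45m

5h 45m (345 minutes)


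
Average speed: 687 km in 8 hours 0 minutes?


85.9 km/h

Distance: 687 km
Time: 8 hours
Speed = 687 / 8 ≈ 85.9 km/h


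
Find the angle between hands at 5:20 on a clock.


40.0°

Hour hand = 5×30 + 20×0.5 = 160.0°
Minute hand = 20×6 = 120°
Difference = |160.0 - 120| = 40.0°


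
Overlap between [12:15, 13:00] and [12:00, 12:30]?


Meeting A: 735-780 (in minutes from midnight)
Meeting B: 720-750
Overlap start = max(735, 720) = 735
Overlap end = min(780, 750) = 750
Overlap = max(0, 750 - 735) = 15 min

15 minutes


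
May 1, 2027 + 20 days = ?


Start: May 1, 2027
Add 20 days
May 1 + 20 = May 21, 2027

May 21, 2027


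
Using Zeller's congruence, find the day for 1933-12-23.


Zeller's congruence:
q=23, m=12, k=33, j=19
h = (23 + ⌊13×13/5⌋ + 33 + ⌊33/4⌋ + ⌊19/4⌋ - 2×19) mod 7
= (23 + 33 + 33 + 8 + 4 - 38) mod 7
= 63 mod 7 = 0
h=0 → Saturday

Saturday


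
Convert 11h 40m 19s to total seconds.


Hours: 11 × 3600 = 39600
Minutes: 40 × 60 = 2400
Seconds: 19
Total = 39600 + 2400 + 19 = 42019

42019 seconds


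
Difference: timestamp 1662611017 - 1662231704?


Difference = 1662611017 - 1662231704 = 379313 seconds
In hours: 379313 / 3600 ≈ 105.4
In days: 379313 / 86400 ≈ 4.39

379313 seconds (105.4 hours / 4.39 days)


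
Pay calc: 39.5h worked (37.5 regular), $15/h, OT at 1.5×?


Regular: 37.5h × $15 = $562.50
Overtime: 39.5 - 37.5 = 2.0h
OT pay: 2.0h × $15 × 1.5 = $45.00
Total = $562.50 + $45.00 = $607.50

$607.50


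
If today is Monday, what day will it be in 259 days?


Monday

Start: Monday (index 0)
(0 + 259) mod 7
= 259 mod 7
= 0
Index 0 → Monday


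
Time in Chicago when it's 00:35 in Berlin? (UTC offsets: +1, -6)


Time difference = UTC-6 - UTC+1 = -7 hours
New hour = (0 -7) mod 24
= -7 mod 24 = 17
Minutes unchanged → 17:35; -7 < 0 → previous day

17:35 (previous day)


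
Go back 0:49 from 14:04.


Start: 844 minutes from midnight
Subtract: 49 minutes
Remaining: 844 - 49 = 795
Hours: 13, Minutes: 15

13:15


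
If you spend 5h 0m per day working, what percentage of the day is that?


20.8%

Time: 300 minutes
Day: 1440 minutes
Percentage = (300/1440) × 100 ≈ 20.8%


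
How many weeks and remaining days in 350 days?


50 weeks 0 days

Weeks: 350 ÷ 7 = 50 remainder 0


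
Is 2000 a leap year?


Rules: divisible by 4 AND (not by 100 OR by 400)
2000 ÷ 4 = 500 exactly → divisible by 4
2000 ÷ 100 = 20 exactly → divisible by 100
2000 ÷ 400 = 5 exactly → divisible by 400
Divisible by 400 → leap year

Yes


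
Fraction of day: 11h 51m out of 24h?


Total minutes: 11×60 + 51 = 711
Day = 24×60 = 1440 minutes
Fraction = 711/1440 ≈ 0.4938
As a percentage: 711/1440 × 100 ≈ 49.38%

0.4938 (49.38%)


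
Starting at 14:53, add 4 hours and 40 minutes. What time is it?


19:33

Start: 893 minutes from midnight
Add: 280 minutes
Total: 1173 minutes
Hours: 1173 ÷ 60 = 19 remainder 33


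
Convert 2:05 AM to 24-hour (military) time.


Input: 2:05 AM
AM hour stays: 2

02:05


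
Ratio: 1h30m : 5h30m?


3:11 (0.27)

Duration 1: 90 minutes
Duration 2: 330 minutes
Ratio = 90:330
GCD = 30
Simplified = 3:11
As a decimal: 3/11 ≈ 0.27


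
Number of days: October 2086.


31 days

Month: October (month 10)
October has 31 days


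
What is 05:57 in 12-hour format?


Hour: 5
5 < 12 → AM

5:57 AM


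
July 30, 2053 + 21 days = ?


Start: July 30, 2053
Add 21 days
July 30 → August 1: 31 - 30 + 1 = 2 days (21 - 2 = 19 left)
August 1 + 19 = August 20, 2053

August 20, 2053


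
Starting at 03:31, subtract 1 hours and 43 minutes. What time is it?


01:48

Start: 211 minutes from midnight
Subtract: 103 minutes
Remaining: 211 - 103 = 108
Hours: 1, Minutes: 48


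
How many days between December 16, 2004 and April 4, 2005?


109 days

From December 16, 2004 to April 4, 2005
Rest of December 2004: 31 - 16 = 15
Full months: January 31, February 2005 28, March 31
Days into April 2005: 4
Total = 15 + 31 + 28 + 31 + 4 = 109 days


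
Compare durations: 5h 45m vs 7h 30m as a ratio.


23:30 (0.77)

Duration 1: 345 minutes
Duration 2: 450 minutes
Ratio = 345:450
GCD = 15
Simplified = 23:30
As a decimal: 23/30 ≈ 0.77


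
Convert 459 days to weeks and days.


65 weeks 4 days

Weeks: 459 ÷ 7 = 65 remainder 4


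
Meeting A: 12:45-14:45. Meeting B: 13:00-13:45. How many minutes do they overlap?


45 minutes

Meeting A: 765-885 (in minutes from midnight)
Meeting B: 780-825
Overlap start = max(765, 780) = 780
Overlap end = min(885, 825) = 825
Overlap = max(0, 825 - 780) = 45 min


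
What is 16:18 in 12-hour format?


Hour: 16
16 - 12 = 4 → PM

4:18 PM


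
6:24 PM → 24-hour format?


18:24

Input: 6:24 PM
PM: 6 + 12 = 18


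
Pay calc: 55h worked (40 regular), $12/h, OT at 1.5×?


$750.00

Regular: 40h × $12 = $480.00
Overtime: 55 - 40 = 15h
OT pay: 15h × $12 × 1.5 = $270.00
Total = $480.00 + $270.00 = $750.00


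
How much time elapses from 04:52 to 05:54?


1h 2m

End time in minutes: 5×60 + 54 = 354
Start time in minutes: 4×60 + 52 = 292
Difference = 354 - 292 = 62 minutes
= 1 hours 2 minutes


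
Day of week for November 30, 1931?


Zeller's congruence:
q=30, m=11, k=31, j=19
h = (30 + ⌊13×12/5⌋ + 31 + ⌊31/4⌋ + ⌊19/4⌋ - 2×19) mod 7
= (30 + 31 + 31 + 7 + 4 - 38) mod 7
= 65 mod 7 = 2
h=2 → Monday

Monday


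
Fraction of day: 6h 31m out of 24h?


0.2715 (27.15%)

Total minutes: 6×60 + 31 = 391
Day = 24×60 = 1440 minutes
Fraction = 391/1440 ≈ 0.2715
As a percentage: 391/1440 × 100 ≈ 27.15%


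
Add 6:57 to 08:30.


15:27

Start: 510 minutes from midnight
Add: 417 minutes
Total: 927 minutes
Hours: 927 ÷ 60 = 15 remainder 27


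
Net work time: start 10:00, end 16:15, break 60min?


Total time = (16×60+15) - (10×60+0)
= 975 - 600 = 375 min
Minus break: 375 - 60 = 315 min
= 5h 15m

5h 15m (315 minutes)


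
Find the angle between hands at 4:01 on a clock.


Hour hand = 4×30 + 1×0.5 = 120.5°
Minute hand = 1×6 = 6°
Difference = |120.5 - 6| = 114.5°

114.5°


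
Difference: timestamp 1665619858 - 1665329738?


290120 seconds (80.6 hours / 3.36 days)

Difference = 1665619858 - 1665329738 = 290120 seconds
In hours: 290120 / 3600 ≈ 80.6
In days: 290120 / 86400 ≈ 3.36


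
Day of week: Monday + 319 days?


Start: Monday (index 0)
(0 + 319) mod 7
= 319 mod 7
= 4
Index 4 → Friday

Friday


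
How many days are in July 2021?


31 days

Month: July (month 7)
July has 31 days


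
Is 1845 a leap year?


No

Rules: divisible by 4 AND (not by 100 OR by 400)
1845 ÷ 4 = 461 remainder 1 → not divisible by 4
Not divisible by 4 → not a leap year


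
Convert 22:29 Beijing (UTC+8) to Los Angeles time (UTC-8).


06:29

Time difference = UTC-8 - UTC+8 = -16 hours
New hour = (22 -16) mod 24
= 6 mod 24 = 6
Minutes unchanged → 06:29


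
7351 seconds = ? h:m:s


Hours: 7351 ÷ 3600 = 2 remainder 151
Minutes: 151 ÷ 60 = 2 remainder 31
Seconds: 31

2h 2m 31s


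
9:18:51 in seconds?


33531 seconds

Hours: 9 × 3600 = 32400
Minutes: 18 × 60 = 1080
Seconds: 51
Total = 32400 + 1080 + 51 = 33531


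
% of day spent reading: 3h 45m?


15.6%

Time: 225 minutes
Day: 1440 minutes
Percentage = (225/1440) × 100 ≈ 15.6%


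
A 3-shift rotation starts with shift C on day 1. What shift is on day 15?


Shifts: A, B, C
Start: C (index 2)
Day 15: (2 + 15 - 1) mod 3
= 16 mod 3
= 1
Index 1 → shift B

Shift B


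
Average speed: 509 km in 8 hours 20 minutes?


Distance: 509 km
Time: 8h 20m = 500 min = 500/60 = 25/3 hours
Speed = 509 ÷ (25/3) = 509 × 3 / 25 = 1527/25 ≈ 61.1 km/h

61.1 km/h


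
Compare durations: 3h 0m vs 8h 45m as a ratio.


Duration 1: 180 minutes
Duration 2: 525 minutes
Ratio = 180:525
GCD = 15
Simplified = 12:35
As a decimal: 12/35 ≈ 0.34

12:35 (0.34)


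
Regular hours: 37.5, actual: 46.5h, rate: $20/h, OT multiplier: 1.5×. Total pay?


$1020.00

Regular: 37.5h × $20 = $750.00
Overtime: 46.5 - 37.5 = 9.0h
OT pay: 9.0h × $20 × 1.5 = $270.00
Total = $750.00 + $270.00 = $1020.00


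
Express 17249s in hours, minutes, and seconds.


4h 47m 29s

Hours: 17249 ÷ 3600 = 4 remainder 2849
Minutes: 2849 ÷ 60 = 47 remainder 29
Seconds: 29


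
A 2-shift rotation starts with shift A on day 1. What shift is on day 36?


Shifts: A, B
Start: A (index 0)
Day 36: (0 + 36 - 1) mod 2
= 35 mod 2
= 1
Index 1 → shift B

Shift B


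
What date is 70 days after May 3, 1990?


Start: May 3, 1990
Add 70 days
May 3 → June 1: 31 - 3 + 1 = 29 days (70 - 29 = 41 left)
June 1 → July 1: 30 - 1 + 1 = 30 days (41 - 30 = 11 left)
July 1 + 11 = July 12, 1990

July 12, 1990


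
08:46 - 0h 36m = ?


Start: 526 minutes from midnight
Subtract: 36 minutes
Remaining: 526 - 36 = 490
Hours: 8, Minutes: 10

08:10


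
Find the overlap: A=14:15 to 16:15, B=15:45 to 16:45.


30 minutes

Meeting A: 855-975 (in minutes from midnight)
Meeting B: 945-1005
Overlap start = max(855, 945) = 945
Overlap end = min(975, 1005) = 975
Overlap = max(0, 975 - 945) = 30 min


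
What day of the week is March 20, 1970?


Friday

Zeller's congruence:
q=20, m=3, k=70, j=19
h = (20 + ⌊13×4/5⌋ + 70 + ⌊70/4⌋ + ⌊19/4⌋ - 2×19) mod 7
= (20 + 10 + 70 + 17 + 4 - 38) mod 7
= 83 mod 7 = 6
h=6 → Friday


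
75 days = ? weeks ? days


Weeks: 75 ÷ 7 = 10 remainder 5

10 weeks 5 days


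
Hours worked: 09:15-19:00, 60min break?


8h 45m (525 minutes)

Total time = (19×60+0) - (9×60+15)
= 1140 - 555 = 585 min
Minus break: 585 - 60 = 525 min
= 8h 45m


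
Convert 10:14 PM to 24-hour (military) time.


Input: 10:14 PM
PM: 10 + 12 = 22

22:14


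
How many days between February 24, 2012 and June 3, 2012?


From February 24, 2012 to June 3, 2012
Rest of February 2012: 29 - 24 = 5
Full months: March 31, April 30, May 31
Days into June 2012: 3
Total = 5 + 31 + 30 + 31 + 3 = 100 days

100 days


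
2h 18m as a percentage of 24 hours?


0.0958 (9.58%)

Total minutes: 2×60 + 18 = 138
Day = 24×60 = 1440 minutes
Fraction = 138/1440 ≈ 0.0958
As a percentage: 138/1440 × 100 ≈ 9.58%


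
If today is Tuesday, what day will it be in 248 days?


Start: Tuesday (index 1)
(1 + 248) mod 7
= 249 mod 7
= 4
Index 4 → Friday

Friday


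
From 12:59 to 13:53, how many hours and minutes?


0h 54m

End time in minutes: 13×60 + 53 = 833
Start time in minutes: 12×60 + 59 = 779
Difference = 833 - 779 = 54 minutes
= 0 hours 54 minutes


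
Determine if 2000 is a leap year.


Rules: divisible by 4 AND (not by 100 OR by 400)
2000 ÷ 4 = 500 exactly → divisible by 4
2000 ÷ 100 = 20 exactly → divisible by 100
2000 ÷ 400 = 5 exactly → divisible by 400
Divisible by 400 → leap year

Yes


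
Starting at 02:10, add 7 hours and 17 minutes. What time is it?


Start: 130 minutes from midnight
Add: 437 minutes
Total: 567 minutes
Hours: 567 ÷ 60 = 9 remainder 27

09:27


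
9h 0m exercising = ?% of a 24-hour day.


37.5%

Time: 540 minutes
Day: 1440 minutes
Percentage = (540/1440) × 100 = 37.5%


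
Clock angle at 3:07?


Hour hand = 3×30 + 7×0.5 = 93.5°
Minute hand = 7×6 = 42°
Difference = |93.5 - 42| = 51.5°

51.5°


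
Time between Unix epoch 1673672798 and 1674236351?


563553 seconds (156.5 hours / 6.52 days)

Difference = 1674236351 - 1673672798 = 563553 seconds
In hours: 563553 / 3600 ≈ 156.5
In days: 563553 / 86400 ≈ 6.52


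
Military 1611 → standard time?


4:11 PM

Hour: 16
16 - 12 = 4 → PM


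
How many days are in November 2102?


30 days

Month: November (month 11)
November has 30 days


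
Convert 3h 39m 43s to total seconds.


13183 seconds

Hours: 3 × 3600 = 10800
Minutes: 39 × 60 = 2340
Seconds: 43
Total = 10800 + 2340 + 43 = 13183


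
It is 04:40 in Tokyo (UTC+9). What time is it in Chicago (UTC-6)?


Time difference = UTC-6 - UTC+9 = -15 hours
New hour = (4 -15) mod 24
= -11 mod 24 = 13
Minutes unchanged → 13:40; -11 < 0 → previous day

13:40 (previous day)


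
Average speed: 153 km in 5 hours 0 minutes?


30.6 km/h

Distance: 153 km
Time: 5 hours
Speed = 153 / 5 = 30.6 km/h


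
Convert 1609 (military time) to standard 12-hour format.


Hour: 16
16 - 12 = 4 → PM

4:09 PM


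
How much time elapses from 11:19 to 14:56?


End time in minutes: 14×60 + 56 = 896
Start time in minutes: 11×60 + 19 = 679
Difference = 896 - 679 = 217 minutes
= 3 hours 37 minutes

3h 37m


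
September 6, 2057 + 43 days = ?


Start: September 6, 2057
Add 43 days
September 6 → October 1: 30 - 6 + 1 = 25 days (43 - 25 = 18 left)
October 1 + 18 = October 19, 2057

October 19, 2057


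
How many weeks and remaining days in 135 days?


Weeks: 135 ÷ 7 = 19 remainder 2

19 weeks 2 days


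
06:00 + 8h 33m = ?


14:33

Start: 360 minutes from midnight
Add: 513 minutes
Total: 873 minutes
Hours: 873 ÷ 60 = 14 remainder 33


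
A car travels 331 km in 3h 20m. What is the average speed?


99.3 km/h

Distance: 331 km
Time: 3h 20m = 200 min = 200/60 = 10/3 hours
Speed = 331 ÷ (10/3) = 331 × 3 / 10 = 993/10 = 99.3 km/h


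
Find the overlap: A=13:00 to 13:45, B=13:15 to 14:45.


30 minutes

Meeting A: 780-825 (in minutes from midnight)
Meeting B: 795-885
Overlap start = max(780, 795) = 795
Overlap end = min(825, 885) = 825
Overlap = max(0, 825 - 795) = 30 min


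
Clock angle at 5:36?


Hour hand = 5×30 + 36×0.5 = 168.0°
Minute hand = 36×6 = 216°
Difference = |168.0 - 216| = 48.0°

48.0°
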